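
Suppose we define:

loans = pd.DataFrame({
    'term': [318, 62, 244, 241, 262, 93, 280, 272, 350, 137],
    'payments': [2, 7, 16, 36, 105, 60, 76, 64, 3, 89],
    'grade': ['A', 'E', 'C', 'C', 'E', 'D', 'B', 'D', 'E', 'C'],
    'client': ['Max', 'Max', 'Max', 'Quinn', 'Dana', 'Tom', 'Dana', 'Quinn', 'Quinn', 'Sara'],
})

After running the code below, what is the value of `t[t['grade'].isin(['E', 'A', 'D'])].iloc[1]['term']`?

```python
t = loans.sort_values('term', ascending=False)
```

sort by term descending:
   term  payments grade client
8   350         3     E  Quinn
0   318         2     A    Max
6   280        76     B   Dana
7   272        64     D  Quinn
4   262       105     E   Dana
2   244        16     C    Max
3   241        36     C  Quinn
9   137        89     C   Sara
5    93        60     D    Tom
1    62         7     E    Max
filter rows where grade in ['E', 'A', 'D']:
   term  payments grade client
8   350         3     E  Quinn
0   318         2     A    Max
7   272        64     D  Quinn
4   262       105     E   Dana
5    93        60     D    Tom
1    62         7     E    Max
value at position 1, column 'term' → 318

318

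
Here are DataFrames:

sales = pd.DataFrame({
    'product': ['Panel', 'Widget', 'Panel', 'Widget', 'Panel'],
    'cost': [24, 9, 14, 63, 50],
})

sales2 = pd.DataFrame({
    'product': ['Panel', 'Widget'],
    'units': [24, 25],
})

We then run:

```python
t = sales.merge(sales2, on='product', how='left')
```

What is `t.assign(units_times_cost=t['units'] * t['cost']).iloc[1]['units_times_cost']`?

225

merge on 'product' (how='left') → 5 rows:
  product  cost  units
0   Panel    24     24
1  Widget     9     25
2   Panel    14     24
3  Widget    63     25
4   Panel    50     24
add column units_times_cost = t['units'] * t['cost']:
  product  cost  units  units_times_cost
0   Panel    24     24               576
1  Widget     9     25               225
2   Panel    14     24               336
3  Widget    63     25              1575
4   Panel    50     24              1200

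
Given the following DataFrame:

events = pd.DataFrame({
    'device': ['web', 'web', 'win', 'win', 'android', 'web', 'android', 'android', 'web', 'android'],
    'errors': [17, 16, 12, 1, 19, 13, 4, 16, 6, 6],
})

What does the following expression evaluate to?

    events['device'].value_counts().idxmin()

win

value_counts of device:
device
web        4
android    4
win        2
Name: count, dtype: int64
Taking the label with the smallest value gives win.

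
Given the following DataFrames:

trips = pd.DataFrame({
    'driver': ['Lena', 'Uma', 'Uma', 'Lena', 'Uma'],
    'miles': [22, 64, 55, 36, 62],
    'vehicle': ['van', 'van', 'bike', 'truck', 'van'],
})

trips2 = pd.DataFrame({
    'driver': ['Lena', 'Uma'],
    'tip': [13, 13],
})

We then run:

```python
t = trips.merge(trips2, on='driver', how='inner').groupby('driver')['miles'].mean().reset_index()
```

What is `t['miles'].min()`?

29.0

merge on 'driver' (how='inner') → 5 rows:
  driver  miles vehicle  tip
0   Lena     22     van   13
1    Uma     64     van   13
2    Uma     55    bike   13
3   Lena     36   truck   13
4    Uma     62     van   13
group by driver, mean of miles:
driver
Lena    29.000000
Uma     60.333333
Name: miles, dtype: float64
reset_index():
  driver      miles
0   Lena  29.000000
1    Uma  60.333333
min of column 'miles' → 29.0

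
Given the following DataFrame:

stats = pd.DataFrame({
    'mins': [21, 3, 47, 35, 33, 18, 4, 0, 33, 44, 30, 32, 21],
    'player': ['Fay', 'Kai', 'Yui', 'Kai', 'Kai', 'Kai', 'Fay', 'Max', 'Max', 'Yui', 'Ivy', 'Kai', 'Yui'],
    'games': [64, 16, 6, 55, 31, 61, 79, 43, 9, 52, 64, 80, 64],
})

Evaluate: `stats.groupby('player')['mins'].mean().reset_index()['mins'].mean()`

24.1066666667

group by player, mean of mins:
player
Fay    12.500000
Ivy    30.000000
Kai    24.200000
Max    16.500000
Yui    37.333333
Name: mins, dtype: float64
reset_index():
  player       mins
0    Fay  12.500000
1    Ivy  30.000000
2    Kai  24.200000
3    Max  16.500000
4    Yui  37.333333
mean of column 'mins' → 24.1066666667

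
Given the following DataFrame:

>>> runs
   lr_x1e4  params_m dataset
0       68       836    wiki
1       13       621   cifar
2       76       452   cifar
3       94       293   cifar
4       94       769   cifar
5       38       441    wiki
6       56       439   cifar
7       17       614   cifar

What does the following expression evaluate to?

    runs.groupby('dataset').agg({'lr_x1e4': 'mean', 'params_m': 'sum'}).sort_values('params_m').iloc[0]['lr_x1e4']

53.0

group by dataset: mean(lr_x1e4), sum(params_m):
           lr_x1e4  params_m
dataset                     
cifar    58.333333      3188
wiki     53.000000      1277
sort by params_m:
           lr_x1e4  params_m
dataset                     
wiki     53.000000      1277
cifar    58.333333      3188
Reading off the value at position 0, column 'lr_x1e4', we get 53.0.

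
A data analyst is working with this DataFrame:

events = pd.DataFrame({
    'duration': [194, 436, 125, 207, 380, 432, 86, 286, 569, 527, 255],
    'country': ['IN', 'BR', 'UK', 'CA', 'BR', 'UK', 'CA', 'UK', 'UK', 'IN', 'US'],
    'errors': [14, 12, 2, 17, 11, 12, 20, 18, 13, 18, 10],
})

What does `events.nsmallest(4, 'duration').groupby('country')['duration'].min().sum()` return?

take 4 rows with smallest duration:
   duration country  errors
6        86      CA      20
2       125      UK       2
0       194      IN      14
3       207      CA      17
group by country, min of duration:
country
CA     86
IN    194
UK    125
Name: duration, dtype: int64
Hence 405.

405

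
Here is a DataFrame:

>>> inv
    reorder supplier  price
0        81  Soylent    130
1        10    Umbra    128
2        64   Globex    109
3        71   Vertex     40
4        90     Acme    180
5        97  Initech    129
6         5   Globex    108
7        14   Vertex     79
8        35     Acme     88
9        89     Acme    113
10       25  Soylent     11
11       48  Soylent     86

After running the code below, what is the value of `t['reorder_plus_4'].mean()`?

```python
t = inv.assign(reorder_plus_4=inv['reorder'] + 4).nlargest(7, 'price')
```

66.2857142857

add column reorder_plus_4 = inv['reorder'] + 4:
    reorder supplier  price  reorder_plus_4
0        81  Soylent    130              85
1        10    Umbra    128              14
2        64   Globex    109              68
3        71   Vertex     40              75
4        90     Acme    180              94
5        97  Initech    129             101
6         5   Globex    108               9
7        14   Vertex     79              18
8        35     Acme     88              39
9        89     Acme    113              93
10       25  Soylent     11              29
11       48  Soylent     86              52
take 7 rows with largest price:
   reorder supplier  price  reorder_plus_4
4       90     Acme    180              94
0       81  Soylent    130              85
5       97  Initech    129             101
1       10    Umbra    128              14
9       89     Acme    113              93
2       64   Globex    109              68
6        5   Globex    108               9
Finally, mean of column 'reorder_plus_4' = 66.2857142857.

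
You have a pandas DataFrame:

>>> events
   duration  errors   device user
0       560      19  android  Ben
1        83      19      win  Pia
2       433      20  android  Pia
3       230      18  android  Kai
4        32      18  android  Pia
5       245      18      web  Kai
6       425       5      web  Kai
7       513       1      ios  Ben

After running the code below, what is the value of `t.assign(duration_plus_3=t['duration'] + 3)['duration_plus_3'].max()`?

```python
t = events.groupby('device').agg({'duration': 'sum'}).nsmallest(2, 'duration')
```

group by device, sum of duration:
         duration
device           
android      1255
ios           513
web           670
win            83
take 2 rows with smallest duration:
        duration
device          
win           83
ios          513
add column duration_plus_3 = t['duration'] + 3:
        duration  duration_plus_3
device                           
win           83               86
ios          513              516

516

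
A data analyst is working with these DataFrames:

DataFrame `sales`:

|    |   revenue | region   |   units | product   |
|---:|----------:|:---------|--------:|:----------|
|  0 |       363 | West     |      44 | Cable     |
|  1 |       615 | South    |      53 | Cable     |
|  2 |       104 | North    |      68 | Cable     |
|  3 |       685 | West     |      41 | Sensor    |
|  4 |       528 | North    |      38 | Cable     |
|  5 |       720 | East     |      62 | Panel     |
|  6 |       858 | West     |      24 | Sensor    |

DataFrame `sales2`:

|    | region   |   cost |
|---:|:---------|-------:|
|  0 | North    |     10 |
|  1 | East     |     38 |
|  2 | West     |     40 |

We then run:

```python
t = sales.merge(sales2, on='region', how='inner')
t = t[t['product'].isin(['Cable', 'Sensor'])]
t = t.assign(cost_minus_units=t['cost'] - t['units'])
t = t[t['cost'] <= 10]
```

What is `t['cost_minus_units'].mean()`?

merge on 'region' (how='inner') → 6 rows:
   revenue region  units product  cost
0      363   West     44   Cable    40
1      104  North     68   Cable    10
2      685   West     41  Sensor    40
3      528  North     38   Cable    10
4      720   East     62   Panel    38
5      858   West     24  Sensor    40
filter rows where product in ['Cable', 'Sensor']:
   revenue region  units product  cost
0      363   West     44   Cable    40
1      104  North     68   Cable    10
2      685   West     41  Sensor    40
3      528  North     38   Cable    10
5      858   West     24  Sensor    40
add column cost_minus_units = t['cost'] - t['units']:
   revenue region  units product  cost  cost_minus_units
0      363   West     44   Cable    40                -4
1      104  North     68   Cable    10               -58
2      685   West     41  Sensor    40                -1
3      528  North     38   Cable    10               -28
5      858   West     24  Sensor    40                16
filter rows where cost <= 10:
   revenue region  units product  cost  cost_minus_units
1      104  North     68   Cable    10               -58
3      528  North     38   Cable    10               -28
Finally, mean of column 'cost_minus_units' = -43.0.

-43.0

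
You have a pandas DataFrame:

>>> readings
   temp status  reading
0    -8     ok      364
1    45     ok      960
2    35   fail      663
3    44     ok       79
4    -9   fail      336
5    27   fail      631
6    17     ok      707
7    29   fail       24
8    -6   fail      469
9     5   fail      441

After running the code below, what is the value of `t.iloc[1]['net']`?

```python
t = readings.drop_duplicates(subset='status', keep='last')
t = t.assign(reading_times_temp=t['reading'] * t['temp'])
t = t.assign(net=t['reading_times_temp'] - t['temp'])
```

drop duplicate status (keep=last):
   temp status  reading
6    17     ok      707
9     5   fail      441
add column reading_times_temp = t['reading'] * t['temp']:
   temp status  reading  reading_times_temp
6    17     ok      707               12019
9     5   fail      441                2205
add column net = t['reading_times_temp'] - t['temp']:
   temp status  reading  reading_times_temp    net
6    17     ok      707               12019  12002
9     5   fail      441                2205   2200

2200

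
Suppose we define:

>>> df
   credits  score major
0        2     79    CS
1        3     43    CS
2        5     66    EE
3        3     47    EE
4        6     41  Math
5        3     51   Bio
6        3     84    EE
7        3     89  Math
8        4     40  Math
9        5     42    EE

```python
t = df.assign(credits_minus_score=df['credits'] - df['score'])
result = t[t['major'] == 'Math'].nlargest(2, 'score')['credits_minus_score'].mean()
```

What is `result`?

-60.5

add column credits_minus_score = df['credits'] - df['score']:
   credits  score major  credits_minus_score
0        2     79    CS                  -77
1        3     43    CS                  -40
2        5     66    EE                  -61
3        3     47    EE                  -44
4        6     41  Math                  -35
5        3     51   Bio                  -48
6        3     84    EE                  -81
7        3     89  Math                  -86
8        4     40  Math                  -36
9        5     42    EE                  -37
filter rows where major == 'Math':
   credits  score major  credits_minus_score
4        6     41  Math                  -35
7        3     89  Math                  -86
8        4     40  Math                  -36
take 2 rows with largest score:
   credits  score major  credits_minus_score
7        3     89  Math                  -86
4        6     41  Math                  -35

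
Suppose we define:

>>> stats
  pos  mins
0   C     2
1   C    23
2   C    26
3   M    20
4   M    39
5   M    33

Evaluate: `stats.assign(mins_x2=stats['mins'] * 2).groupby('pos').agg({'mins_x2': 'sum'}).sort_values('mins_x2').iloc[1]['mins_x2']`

add column mins_x2 = stats['mins'] * 2:
  pos  mins  mins_x2
0   C     2        4
1   C    23       46
2   C    26       52
3   M    20       40
4   M    39       78
5   M    33       66
group by pos, sum of mins_x2:
     mins_x2
pos         
C        102
M        184
sort by mins_x2:
     mins_x2
pos         
C        102
M        184
Finally, value at position 1, column 'mins_x2' = 184.

184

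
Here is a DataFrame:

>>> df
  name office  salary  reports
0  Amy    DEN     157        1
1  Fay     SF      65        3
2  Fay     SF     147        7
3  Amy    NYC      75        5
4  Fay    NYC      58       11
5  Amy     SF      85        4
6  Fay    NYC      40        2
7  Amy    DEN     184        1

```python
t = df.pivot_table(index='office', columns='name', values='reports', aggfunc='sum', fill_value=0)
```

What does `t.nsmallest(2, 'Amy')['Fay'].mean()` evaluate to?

pivot: rows=office, cols=name, sum(reports):
name    Amy  Fay
office          
DEN       2    0
NYC       5   13
SF        4   10
take 2 rows with smallest Amy:
name    Amy  Fay
office          
DEN       2    0
SF        4   10

5.0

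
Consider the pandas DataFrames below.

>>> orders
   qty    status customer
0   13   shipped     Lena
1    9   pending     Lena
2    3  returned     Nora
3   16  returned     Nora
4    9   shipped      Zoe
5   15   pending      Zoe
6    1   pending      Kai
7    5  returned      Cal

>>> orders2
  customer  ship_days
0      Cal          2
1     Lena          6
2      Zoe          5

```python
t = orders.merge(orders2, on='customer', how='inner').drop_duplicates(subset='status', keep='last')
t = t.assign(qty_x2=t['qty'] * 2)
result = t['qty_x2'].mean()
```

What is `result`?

19.3333333333

merge on 'customer' (how='inner') → 5 rows:
   qty    status customer  ship_days
0   13   shipped     Lena          6
1    9   pending     Lena          6
2    9   shipped      Zoe          5
3   15   pending      Zoe          5
4    5  returned      Cal          2
drop duplicate status (keep=last):
   qty    status customer  ship_days
2    9   shipped      Zoe          5
3   15   pending      Zoe          5
4    5  returned      Cal          2
add column qty_x2 = t['qty'] * 2:
   qty    status customer  ship_days  qty_x2
2    9   shipped      Zoe          5      18
3   15   pending      Zoe          5      30
4    5  returned      Cal          2      10
The mean of column 'qty_x2' is 19.3333333333.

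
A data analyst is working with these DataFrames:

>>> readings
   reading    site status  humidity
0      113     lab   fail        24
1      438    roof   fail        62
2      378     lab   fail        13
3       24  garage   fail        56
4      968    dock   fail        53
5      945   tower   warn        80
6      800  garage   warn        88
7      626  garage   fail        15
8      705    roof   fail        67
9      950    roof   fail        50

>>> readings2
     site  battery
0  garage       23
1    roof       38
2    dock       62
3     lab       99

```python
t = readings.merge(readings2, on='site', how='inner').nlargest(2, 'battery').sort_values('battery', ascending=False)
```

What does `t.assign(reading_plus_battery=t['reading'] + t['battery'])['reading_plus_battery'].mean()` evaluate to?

merge on 'site' (how='inner') → 9 rows:
   reading    site status  humidity  battery
0      113     lab   fail        24       99
1      438    roof   fail        62       38
2      378     lab   fail        13       99
3       24  garage   fail        56       23
4      968    dock   fail        53       62
5      800  garage   warn        88       23
6      626  garage   fail        15       23
7      705    roof   fail        67       38
8      950    roof   fail        50       38
take 2 rows with largest battery:
   reading site status  humidity  battery
0      113  lab   fail        24       99
2      378  lab   fail        13       99
sort by battery descending:
   reading site status  humidity  battery
0      113  lab   fail        24       99
2      378  lab   fail        13       99
add column reading_plus_battery = t['reading'] + t['battery']:
   reading site status  humidity  battery  reading_plus_battery
0      113  lab   fail        24       99                   212
2      378  lab   fail        13       99                   477
mean of column 'reading_plus_battery' → 344.5

344.5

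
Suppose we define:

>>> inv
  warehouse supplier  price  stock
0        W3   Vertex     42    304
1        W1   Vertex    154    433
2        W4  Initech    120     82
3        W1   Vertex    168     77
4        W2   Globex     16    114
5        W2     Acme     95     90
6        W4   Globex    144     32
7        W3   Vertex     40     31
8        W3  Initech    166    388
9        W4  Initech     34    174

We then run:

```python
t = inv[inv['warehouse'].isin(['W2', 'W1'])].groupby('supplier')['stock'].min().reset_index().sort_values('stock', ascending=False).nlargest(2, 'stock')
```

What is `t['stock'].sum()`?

204

filter rows where warehouse in ['W2', 'W1']:
  warehouse supplier  price  stock
1        W1   Vertex    154    433
3        W1   Vertex    168     77
4        W2   Globex     16    114
5        W2     Acme     95     90
group by supplier, min of stock:
supplier
Acme       90
Globex    114
Vertex     77
Name: stock, dtype: int64
reset_index():
  supplier  stock
0     Acme     90
1   Globex    114
2   Vertex     77
sort by stock descending:
  supplier  stock
1   Globex    114
0     Acme     90
2   Vertex     77
take 2 rows with largest stock:
  supplier  stock
1   Globex    114
0     Acme     90
So sum() = 204.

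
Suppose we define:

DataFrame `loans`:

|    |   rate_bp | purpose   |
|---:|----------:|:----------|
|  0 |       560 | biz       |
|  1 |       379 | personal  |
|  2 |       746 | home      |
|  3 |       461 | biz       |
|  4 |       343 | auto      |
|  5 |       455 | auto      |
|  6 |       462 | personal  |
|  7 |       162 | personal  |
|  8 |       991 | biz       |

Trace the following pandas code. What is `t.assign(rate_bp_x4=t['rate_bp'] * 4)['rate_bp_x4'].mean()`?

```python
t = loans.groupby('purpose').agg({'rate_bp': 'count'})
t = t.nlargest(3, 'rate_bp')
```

group by purpose, count of rate_bp:
          rate_bp
purpose          
auto            2
biz             3
home            1
personal        3
take 3 rows with largest rate_bp:
          rate_bp
purpose          
biz             3
personal        3
auto            2
add column rate_bp_x4 = t['rate_bp'] * 4:
          rate_bp  rate_bp_x4
purpose                      
biz             3          12
personal        3          12
auto            2           8

10.6666666667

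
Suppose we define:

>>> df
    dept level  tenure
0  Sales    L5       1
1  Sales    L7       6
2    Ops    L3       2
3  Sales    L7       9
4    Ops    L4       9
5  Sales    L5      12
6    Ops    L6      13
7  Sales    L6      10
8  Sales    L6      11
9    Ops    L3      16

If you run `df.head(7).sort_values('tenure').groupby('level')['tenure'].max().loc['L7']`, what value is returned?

9

take first 7 rows:
    dept level  tenure
0  Sales    L5       1
1  Sales    L7       6
2    Ops    L3       2
3  Sales    L7       9
4    Ops    L4       9
5  Sales    L5      12
6    Ops    L6      13
sort by tenure:
    dept level  tenure
0  Sales    L5       1
2    Ops    L3       2
1  Sales    L7       6
3  Sales    L7       9
4    Ops    L4       9
5  Sales    L5      12
6    Ops    L6      13
group by level, max of tenure:
level
L3     2
L4     9
L5    12
L6    13
L7     9
Name: tenure, dtype: int64
The value at index 'L7' is 9.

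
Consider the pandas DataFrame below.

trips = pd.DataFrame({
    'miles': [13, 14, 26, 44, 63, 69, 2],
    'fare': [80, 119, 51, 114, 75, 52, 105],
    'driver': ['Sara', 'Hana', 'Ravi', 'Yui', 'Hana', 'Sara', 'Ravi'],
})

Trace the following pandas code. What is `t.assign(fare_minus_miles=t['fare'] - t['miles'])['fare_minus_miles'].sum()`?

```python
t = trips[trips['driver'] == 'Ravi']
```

128

filter rows where driver == 'Ravi':
   miles  fare driver
2     26    51   Ravi
6      2   105   Ravi
add column fare_minus_miles = t['fare'] - t['miles']:
   miles  fare driver  fare_minus_miles
2     26    51   Ravi                25
6      2   105   Ravi               103
Then the sum of column 'fare_minus_miles': 128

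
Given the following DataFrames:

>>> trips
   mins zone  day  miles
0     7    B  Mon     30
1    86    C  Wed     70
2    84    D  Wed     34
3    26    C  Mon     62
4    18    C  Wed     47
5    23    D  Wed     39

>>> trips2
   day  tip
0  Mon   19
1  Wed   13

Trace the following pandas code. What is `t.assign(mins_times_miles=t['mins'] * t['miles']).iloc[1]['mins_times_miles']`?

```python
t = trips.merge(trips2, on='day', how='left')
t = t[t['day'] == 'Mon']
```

1612

merge on 'day' (how='left') → 6 rows:
   mins zone  day  miles  tip
0     7    B  Mon     30   19
1    86    C  Wed     70   13
2    84    D  Wed     34   13
3    26    C  Mon     62   19
4    18    C  Wed     47   13
5    23    D  Wed     39   13
filter rows where day == 'Mon':
   mins zone  day  miles  tip
0     7    B  Mon     30   19
3    26    C  Mon     62   19
add column mins_times_miles = t['mins'] * t['miles']:
   mins zone  day  miles  tip  mins_times_miles
0     7    B  Mon     30   19               210
3    26    C  Mon     62   19              1612
The value at position 1, column 'mins_times_miles' is 1612.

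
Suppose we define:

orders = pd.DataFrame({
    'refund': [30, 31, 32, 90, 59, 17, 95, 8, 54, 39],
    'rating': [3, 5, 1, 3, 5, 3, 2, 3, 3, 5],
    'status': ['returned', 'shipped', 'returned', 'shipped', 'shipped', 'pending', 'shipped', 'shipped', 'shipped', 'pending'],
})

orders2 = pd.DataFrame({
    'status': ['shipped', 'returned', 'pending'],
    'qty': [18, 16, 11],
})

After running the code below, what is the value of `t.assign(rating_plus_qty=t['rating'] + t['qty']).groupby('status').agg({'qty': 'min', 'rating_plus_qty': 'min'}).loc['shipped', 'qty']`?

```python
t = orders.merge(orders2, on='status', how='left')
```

merge on 'status' (how='left') → 10 rows:
   refund  rating    status  qty
0      30       3  returned   16
1      31       5   shipped   18
2      32       1  returned   16
3      90       3   shipped   18
4      59       5   shipped   18
5      17       3   pending   11
6      95       2   shipped   18
7       8       3   shipped   18
8      54       3   shipped   18
9      39       5   pending   11
add column rating_plus_qty = t['rating'] + t['qty']:
   refund  rating    status  qty  rating_plus_qty
0      30       3  returned   16               19
1      31       5   shipped   18               23
2      32       1  returned   16               17
3      90       3   shipped   18               21
4      59       5   shipped   18               23
5      17       3   pending   11               14
6      95       2   shipped   18               20
7       8       3   shipped   18               21
8      54       3   shipped   18               21
9      39       5   pending   11               16
group by status: min(qty), min(rating_plus_qty):
          qty  rating_plus_qty
status                        
pending    11               14
returned   16               17
shipped    18               20
The value at row 'shipped', column 'qty' is 18.

18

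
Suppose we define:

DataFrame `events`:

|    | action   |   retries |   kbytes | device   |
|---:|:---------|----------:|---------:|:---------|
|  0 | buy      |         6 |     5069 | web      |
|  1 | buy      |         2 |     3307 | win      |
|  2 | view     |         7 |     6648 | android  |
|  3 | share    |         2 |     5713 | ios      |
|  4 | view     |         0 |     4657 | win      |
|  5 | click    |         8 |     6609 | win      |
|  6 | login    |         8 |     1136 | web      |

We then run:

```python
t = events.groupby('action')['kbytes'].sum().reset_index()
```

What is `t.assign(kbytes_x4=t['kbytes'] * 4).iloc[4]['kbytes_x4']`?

group by action, sum of kbytes:
action
buy       8376
click     6609
login     1136
share     5713
view     11305
Name: kbytes, dtype: int64
reset_index():
  action  kbytes
0    buy    8376
1  click    6609
2  login    1136
3  share    5713
4   view   11305
add column kbytes_x4 = t['kbytes'] * 4:
  action  kbytes  kbytes_x4
0    buy    8376      33504
1  click    6609      26436
2  login    1136       4544
3  share    5713      22852
4   view   11305      45220
The value at position 4, column 'kbytes_x4' is 45220.

45220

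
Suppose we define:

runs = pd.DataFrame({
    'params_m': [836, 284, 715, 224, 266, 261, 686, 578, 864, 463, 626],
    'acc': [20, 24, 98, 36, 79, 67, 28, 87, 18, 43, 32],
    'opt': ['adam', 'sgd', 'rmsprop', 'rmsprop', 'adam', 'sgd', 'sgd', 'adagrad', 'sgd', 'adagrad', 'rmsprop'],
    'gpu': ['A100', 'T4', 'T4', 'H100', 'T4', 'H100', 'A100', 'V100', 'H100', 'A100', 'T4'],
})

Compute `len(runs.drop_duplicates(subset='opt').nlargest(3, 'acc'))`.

drop duplicate opt (keep=first):
   params_m  acc      opt   gpu
0       836   20     adam  A100
1       284   24      sgd    T4
2       715   98  rmsprop    T4
7       578   87  adagrad  V100
take 3 rows with largest acc:
   params_m  acc      opt   gpu
2       715   98  rmsprop    T4
7       578   87  adagrad  V100
1       284   24      sgd    T4
So nlargest(3, 'acc')) = 3.

3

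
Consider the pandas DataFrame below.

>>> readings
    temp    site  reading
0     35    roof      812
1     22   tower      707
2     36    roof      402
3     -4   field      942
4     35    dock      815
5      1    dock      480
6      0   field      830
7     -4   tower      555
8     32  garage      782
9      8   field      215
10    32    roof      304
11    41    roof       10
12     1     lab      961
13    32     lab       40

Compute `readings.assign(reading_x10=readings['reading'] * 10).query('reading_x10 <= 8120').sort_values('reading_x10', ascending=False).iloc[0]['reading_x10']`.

add column reading_x10 = readings['reading'] * 10:
    temp    site  reading  reading_x10
0     35    roof      812         8120
1     22   tower      707         7070
2     36    roof      402         4020
3     -4   field      942         9420
4     35    dock      815         8150
5      1    dock      480         4800
6      0   field      830         8300
7     -4   tower      555         5550
8     32  garage      782         7820
9      8   field      215         2150
10    32    roof      304         3040
11    41    roof       10          100
12     1     lab      961         9610
13    32     lab       40          400
filter rows where reading_x10 <= 8120:
    temp    site  reading  reading_x10
0     35    roof      812         8120
1     22   tower      707         7070
2     36    roof      402         4020
5      1    dock      480         4800
7     -4   tower      555         5550
8     32  garage      782         7820
9      8   field      215         2150
10    32    roof      304         3040
11    41    roof       10          100
13    32     lab       40          400
sort by reading_x10 descending:
    temp    site  reading  reading_x10
0     35    roof      812         8120
8     32  garage      782         7820
1     22   tower      707         7070
7     -4   tower      555         5550
5      1    dock      480         4800
2     36    roof      402         4020
10    32    roof      304         3040
9      8   field      215         2150
13    32     lab       40          400
11    41    roof       10          100
value at position 0, column 'reading_x10' → 8120

8120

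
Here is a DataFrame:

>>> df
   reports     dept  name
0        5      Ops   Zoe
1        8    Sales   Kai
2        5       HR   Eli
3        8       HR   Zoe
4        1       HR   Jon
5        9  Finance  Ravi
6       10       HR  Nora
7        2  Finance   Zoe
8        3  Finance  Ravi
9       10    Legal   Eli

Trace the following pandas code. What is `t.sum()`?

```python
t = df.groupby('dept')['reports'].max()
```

group by dept, max of reports:
dept
Finance     9
HR         10
Legal      10
Ops         5
Sales       8
Name: reports, dtype: int64
Hence 42.

42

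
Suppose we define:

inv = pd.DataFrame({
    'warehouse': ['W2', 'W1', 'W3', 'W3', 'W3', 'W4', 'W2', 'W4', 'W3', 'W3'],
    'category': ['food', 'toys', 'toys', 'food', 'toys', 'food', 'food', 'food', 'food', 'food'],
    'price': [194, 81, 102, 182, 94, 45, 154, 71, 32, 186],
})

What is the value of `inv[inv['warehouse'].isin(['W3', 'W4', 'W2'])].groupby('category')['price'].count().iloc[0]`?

7

filter rows where warehouse in ['W3', 'W4', 'W2']:
  warehouse category  price
0        W2     food    194
2        W3     toys    102
3        W3     food    182
4        W3     toys     94
5        W4     food     45
6        W2     food    154
7        W4     food     71
8        W3     food     32
9        W3     food    186
group by category, count of price:
category
food    7
toys    2
Name: price, dtype: int64
Reading off the value at position 0, we get 7.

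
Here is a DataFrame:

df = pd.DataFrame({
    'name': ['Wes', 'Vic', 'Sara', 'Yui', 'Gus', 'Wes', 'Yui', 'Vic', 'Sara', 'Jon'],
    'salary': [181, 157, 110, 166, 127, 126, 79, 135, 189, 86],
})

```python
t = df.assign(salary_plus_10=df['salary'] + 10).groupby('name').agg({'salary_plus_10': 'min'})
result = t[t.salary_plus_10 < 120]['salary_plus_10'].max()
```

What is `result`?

96

add column salary_plus_10 = df['salary'] + 10:
   name  salary  salary_plus_10
0   Wes     181             191
1   Vic     157             167
2  Sara     110             120
3   Yui     166             176
4   Gus     127             137
5   Wes     126             136
6   Yui      79              89
7   Vic     135             145
8  Sara     189             199
9   Jon      86              96
group by name, min of salary_plus_10:
      salary_plus_10
name                
Gus              137
Jon               96
Sara             120
Vic              145
Wes              136
Yui               89
filter rows where salary_plus_10 < 120:
      salary_plus_10
name                
Jon               96
Yui               89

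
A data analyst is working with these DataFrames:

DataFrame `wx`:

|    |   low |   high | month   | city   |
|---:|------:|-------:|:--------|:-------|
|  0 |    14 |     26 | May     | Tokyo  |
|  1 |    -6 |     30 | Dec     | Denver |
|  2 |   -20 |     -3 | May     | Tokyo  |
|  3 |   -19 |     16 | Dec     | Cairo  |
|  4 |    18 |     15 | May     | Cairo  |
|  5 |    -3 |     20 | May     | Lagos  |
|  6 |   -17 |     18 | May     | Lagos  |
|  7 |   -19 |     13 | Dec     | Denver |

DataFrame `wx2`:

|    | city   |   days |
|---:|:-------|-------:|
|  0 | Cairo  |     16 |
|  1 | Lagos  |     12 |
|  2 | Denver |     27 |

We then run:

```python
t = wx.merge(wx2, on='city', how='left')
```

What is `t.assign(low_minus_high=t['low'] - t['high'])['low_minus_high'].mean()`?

-23.375

merge on 'city' (how='left') → 8 rows:
   low  high month    city  days
0   14    26   May   Tokyo   NaN
1   -6    30   Dec  Denver  27.0
2  -20    -3   May   Tokyo   NaN
3  -19    16   Dec   Cairo  16.0
4   18    15   May   Cairo  16.0
5   -3    20   May   Lagos  12.0
6  -17    18   May   Lagos  12.0
7  -19    13   Dec  Denver  27.0
add column low_minus_high = t['low'] - t['high']:
   low  high month    city  days  low_minus_high
0   14    26   May   Tokyo   NaN             -12
1   -6    30   Dec  Denver  27.0             -36
2  -20    -3   May   Tokyo   NaN             -17
3  -19    16   Dec   Cairo  16.0             -35
4   18    15   May   Cairo  16.0               3
5   -3    20   May   Lagos  12.0             -23
6  -17    18   May   Lagos  12.0             -35
7  -19    13   Dec  Denver  27.0             -32
So mean() = -23.375.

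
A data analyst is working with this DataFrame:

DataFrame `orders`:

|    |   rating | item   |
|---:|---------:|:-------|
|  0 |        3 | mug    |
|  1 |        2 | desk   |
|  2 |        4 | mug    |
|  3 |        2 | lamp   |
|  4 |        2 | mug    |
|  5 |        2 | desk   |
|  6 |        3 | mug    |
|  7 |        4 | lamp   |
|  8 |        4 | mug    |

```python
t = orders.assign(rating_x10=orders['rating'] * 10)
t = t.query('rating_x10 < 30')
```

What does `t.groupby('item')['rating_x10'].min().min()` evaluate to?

add column rating_x10 = orders['rating'] * 10:
   rating  item  rating_x10
0       3   mug          30
1       2  desk          20
2       4   mug          40
3       2  lamp          20
4       2   mug          20
5       2  desk          20
6       3   mug          30
7       4  lamp          40
8       4   mug          40
filter rows where rating_x10 < 30:
   rating  item  rating_x10
1       2  desk          20
3       2  lamp          20
4       2   mug          20
5       2  desk          20
group by item, min of rating_x10:
item
desk    20
lamp    20
mug     20
Name: rating_x10, dtype: int64
min of the resulting series → 20

20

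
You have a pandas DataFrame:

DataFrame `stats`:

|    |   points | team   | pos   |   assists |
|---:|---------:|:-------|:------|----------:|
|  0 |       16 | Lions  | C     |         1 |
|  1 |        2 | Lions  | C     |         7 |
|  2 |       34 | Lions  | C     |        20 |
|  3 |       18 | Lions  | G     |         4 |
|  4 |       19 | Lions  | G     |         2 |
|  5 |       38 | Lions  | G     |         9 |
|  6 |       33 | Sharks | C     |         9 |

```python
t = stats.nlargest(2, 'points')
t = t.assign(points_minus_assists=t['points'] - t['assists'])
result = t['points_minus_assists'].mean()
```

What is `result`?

take 2 rows with largest points:
   points   team pos  assists
5      38  Lions   G        9
2      34  Lions   C       20
add column points_minus_assists = t['points'] - t['assists']:
   points   team pos  assists  points_minus_assists
5      38  Lions   G        9                    29
2      34  Lions   C       20                    14
Hence 21.5.

21.5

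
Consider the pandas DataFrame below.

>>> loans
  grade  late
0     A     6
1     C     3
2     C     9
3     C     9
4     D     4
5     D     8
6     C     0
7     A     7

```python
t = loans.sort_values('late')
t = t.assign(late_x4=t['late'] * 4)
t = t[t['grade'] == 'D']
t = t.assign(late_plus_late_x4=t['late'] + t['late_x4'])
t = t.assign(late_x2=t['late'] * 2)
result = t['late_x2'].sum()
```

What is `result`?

24

sort by late:
  grade  late
6     C     0
1     C     3
4     D     4
0     A     6
7     A     7
5     D     8
2     C     9
3     C     9
add column late_x4 = t['late'] * 4:
  grade  late  late_x4
6     C     0        0
1     C     3       12
4     D     4       16
0     A     6       24
7     A     7       28
5     D     8       32
2     C     9       36
3     C     9       36
filter rows where grade == 'D':
  grade  late  late_x4
4     D     4       16
5     D     8       32
add column late_plus_late_x4 = t['late'] + t['late_x4']:
  grade  late  late_x4  late_plus_late_x4
4     D     4       16                 20
5     D     8       32                 40
add column late_x2 = t['late'] * 2:
  grade  late  late_x4  late_plus_late_x4  late_x2
4     D     4       16                 20        8
5     D     8       32                 40       16
Hence 24.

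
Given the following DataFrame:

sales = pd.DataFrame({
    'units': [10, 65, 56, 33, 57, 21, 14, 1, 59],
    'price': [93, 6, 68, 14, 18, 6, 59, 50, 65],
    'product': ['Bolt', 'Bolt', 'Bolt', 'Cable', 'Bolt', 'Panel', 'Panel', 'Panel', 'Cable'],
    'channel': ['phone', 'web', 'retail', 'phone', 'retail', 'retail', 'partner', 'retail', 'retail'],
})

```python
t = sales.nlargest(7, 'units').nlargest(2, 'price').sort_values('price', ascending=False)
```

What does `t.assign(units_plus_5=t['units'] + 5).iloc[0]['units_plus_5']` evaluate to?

61

take 7 rows with largest units:
   units  price product  channel
1     65      6    Bolt      web
8     59     65   Cable   retail
4     57     18    Bolt   retail
2     56     68    Bolt   retail
3     33     14   Cable    phone
5     21      6   Panel   retail
6     14     59   Panel  partner
take 2 rows with largest price:
   units  price product channel
2     56     68    Bolt  retail
8     59     65   Cable  retail
sort by price descending:
   units  price product channel
2     56     68    Bolt  retail
8     59     65   Cable  retail
add column units_plus_5 = t['units'] + 5:
   units  price product channel  units_plus_5
2     56     68    Bolt  retail            61
8     59     65   Cable  retail            64
The value at position 0, column 'units_plus_5' is 61.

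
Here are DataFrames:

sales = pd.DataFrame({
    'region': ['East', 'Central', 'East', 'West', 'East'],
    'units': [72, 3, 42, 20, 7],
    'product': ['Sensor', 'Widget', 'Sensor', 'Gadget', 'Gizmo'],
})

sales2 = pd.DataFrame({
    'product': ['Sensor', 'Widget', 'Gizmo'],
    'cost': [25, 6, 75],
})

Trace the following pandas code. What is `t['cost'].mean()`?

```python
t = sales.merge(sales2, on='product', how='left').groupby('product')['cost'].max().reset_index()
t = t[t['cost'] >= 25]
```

merge on 'product' (how='left') → 5 rows:
    region  units product  cost
0     East     72  Sensor  25.0
1  Central      3  Widget   6.0
2     East     42  Sensor  25.0
3     West     20  Gadget   NaN
4     East      7   Gizmo  75.0
group by product, max of cost:
product
Gadget     NaN
Gizmo     75.0
Sensor    25.0
Widget     6.0
Name: cost, dtype: float64
reset_index():
  product  cost
0  Gadget   NaN
1   Gizmo  75.0
2  Sensor  25.0
3  Widget   6.0
filter rows where cost >= 25:
  product  cost
1   Gizmo  75.0
2  Sensor  25.0
Then the mean of column 'cost': 50.0

50.0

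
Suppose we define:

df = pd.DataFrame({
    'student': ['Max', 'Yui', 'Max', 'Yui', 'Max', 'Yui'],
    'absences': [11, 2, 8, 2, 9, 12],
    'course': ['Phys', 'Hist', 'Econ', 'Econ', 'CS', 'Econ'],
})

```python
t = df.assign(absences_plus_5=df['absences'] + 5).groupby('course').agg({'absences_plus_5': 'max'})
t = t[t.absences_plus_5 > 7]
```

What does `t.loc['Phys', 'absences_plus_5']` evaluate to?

add column absences_plus_5 = df['absences'] + 5:
  student  absences course  absences_plus_5
0     Max        11   Phys               16
1     Yui         2   Hist                7
2     Max         8   Econ               13
3     Yui         2   Econ                7
4     Max         9     CS               14
5     Yui        12   Econ               17
group by course, max of absences_plus_5:
        absences_plus_5
course                 
CS                   14
Econ                 17
Hist                  7
Phys                 16
filter rows where absences_plus_5 > 7:
        absences_plus_5
course                 
CS                   14
Econ                 17
Phys                 16

16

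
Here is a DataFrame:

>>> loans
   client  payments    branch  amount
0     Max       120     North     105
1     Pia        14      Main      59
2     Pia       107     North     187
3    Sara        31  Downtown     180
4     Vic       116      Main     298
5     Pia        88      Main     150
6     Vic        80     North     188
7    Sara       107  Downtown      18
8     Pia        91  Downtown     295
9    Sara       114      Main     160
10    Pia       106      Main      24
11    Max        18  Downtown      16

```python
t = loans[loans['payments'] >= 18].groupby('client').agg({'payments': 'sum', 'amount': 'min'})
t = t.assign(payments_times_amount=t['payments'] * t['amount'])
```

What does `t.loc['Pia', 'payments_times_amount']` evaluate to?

filter rows where payments >= 18:
   client  payments    branch  amount
0     Max       120     North     105
2     Pia       107     North     187
3    Sara        31  Downtown     180
4     Vic       116      Main     298
5     Pia        88      Main     150
6     Vic        80     North     188
7    Sara       107  Downtown      18
8     Pia        91  Downtown     295
9    Sara       114      Main     160
10    Pia       106      Main      24
11    Max        18  Downtown      16
group by client: sum(payments), min(amount):
        payments  amount
client                  
Max          138      16
Pia          392      24
Sara         252      18
Vic          196     188
add column payments_times_amount = t['payments'] * t['amount']:
        payments  amount  payments_times_amount
client                                         
Max          138      16                   2208
Pia          392      24                   9408
Sara         252      18                   4536
Vic          196     188                  36848

9408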